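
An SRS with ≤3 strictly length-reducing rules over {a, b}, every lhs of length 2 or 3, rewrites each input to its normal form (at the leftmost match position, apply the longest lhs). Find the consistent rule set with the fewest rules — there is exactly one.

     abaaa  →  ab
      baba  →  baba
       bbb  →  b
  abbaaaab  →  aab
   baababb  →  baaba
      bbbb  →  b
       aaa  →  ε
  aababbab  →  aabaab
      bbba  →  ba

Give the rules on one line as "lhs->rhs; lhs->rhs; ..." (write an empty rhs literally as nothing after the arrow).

aaa->; abb->a; bb->b

  | abaaa => ab
  | baba
  | bbb => bb => b
  | abbaaaab => aaaaab => aab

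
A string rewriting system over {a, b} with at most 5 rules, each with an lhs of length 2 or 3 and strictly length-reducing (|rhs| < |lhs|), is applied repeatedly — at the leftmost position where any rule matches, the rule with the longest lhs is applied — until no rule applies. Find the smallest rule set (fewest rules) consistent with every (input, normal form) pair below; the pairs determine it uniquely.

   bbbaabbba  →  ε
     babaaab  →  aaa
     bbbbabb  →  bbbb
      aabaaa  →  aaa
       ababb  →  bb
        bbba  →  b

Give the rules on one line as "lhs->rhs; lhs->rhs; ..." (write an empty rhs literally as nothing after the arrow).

  | bbbaabbba => babbba => bba => ε
  | babaaab => aaab => aaa
  | bbbbabb => bbbb
  | aabaaa => aaa

ab->a; aba->; bab->; bba->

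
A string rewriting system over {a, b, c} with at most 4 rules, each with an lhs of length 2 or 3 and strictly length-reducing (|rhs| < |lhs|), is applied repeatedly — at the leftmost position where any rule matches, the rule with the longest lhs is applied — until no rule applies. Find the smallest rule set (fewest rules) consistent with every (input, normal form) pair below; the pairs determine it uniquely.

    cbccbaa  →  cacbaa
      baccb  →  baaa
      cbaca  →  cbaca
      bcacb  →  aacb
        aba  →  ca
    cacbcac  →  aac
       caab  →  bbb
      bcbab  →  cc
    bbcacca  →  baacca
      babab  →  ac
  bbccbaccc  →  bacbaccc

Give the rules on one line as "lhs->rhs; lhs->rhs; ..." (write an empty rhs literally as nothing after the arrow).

ab->c; bc->a; caa->bb; ccb->aa

  | cbccbaa => cacbaa
  | baccb => baaa
  | cbaca
  | bcacb => aacb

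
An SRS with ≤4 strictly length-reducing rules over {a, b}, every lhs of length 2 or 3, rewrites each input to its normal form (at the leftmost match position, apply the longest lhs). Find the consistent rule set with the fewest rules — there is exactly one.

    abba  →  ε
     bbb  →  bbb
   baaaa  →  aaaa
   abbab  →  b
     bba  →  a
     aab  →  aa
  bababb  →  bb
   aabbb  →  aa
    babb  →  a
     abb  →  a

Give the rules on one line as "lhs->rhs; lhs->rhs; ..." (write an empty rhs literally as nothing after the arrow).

  | abba => aba => ε
  | bbb
  | baaaa => aaaa
  | abbab => abab => b

ab->a; aba->; ba->a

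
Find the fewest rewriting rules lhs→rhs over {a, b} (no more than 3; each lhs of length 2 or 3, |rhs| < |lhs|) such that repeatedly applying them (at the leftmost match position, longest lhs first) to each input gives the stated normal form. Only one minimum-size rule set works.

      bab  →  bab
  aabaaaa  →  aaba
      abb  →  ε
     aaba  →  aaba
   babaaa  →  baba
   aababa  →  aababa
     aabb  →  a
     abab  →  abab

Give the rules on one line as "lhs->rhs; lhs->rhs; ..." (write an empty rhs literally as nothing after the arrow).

  | bab
  | aabaaaa => aabaaa => aabaa => aaba
  | abb => ε
  | aaba

abb->; baa->ba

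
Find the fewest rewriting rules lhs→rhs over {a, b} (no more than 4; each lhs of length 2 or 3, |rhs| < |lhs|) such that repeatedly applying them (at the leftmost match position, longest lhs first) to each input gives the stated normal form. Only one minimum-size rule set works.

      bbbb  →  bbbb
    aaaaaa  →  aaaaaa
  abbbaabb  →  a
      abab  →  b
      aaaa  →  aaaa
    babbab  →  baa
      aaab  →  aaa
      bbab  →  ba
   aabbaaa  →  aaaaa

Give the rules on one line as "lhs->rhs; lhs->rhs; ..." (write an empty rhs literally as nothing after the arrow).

  | bbbb
  | aaaaaa
  | abbbaabb => abaabb => abb => a
  | abab => b

ab->a; aba->; abb->a; bba->ba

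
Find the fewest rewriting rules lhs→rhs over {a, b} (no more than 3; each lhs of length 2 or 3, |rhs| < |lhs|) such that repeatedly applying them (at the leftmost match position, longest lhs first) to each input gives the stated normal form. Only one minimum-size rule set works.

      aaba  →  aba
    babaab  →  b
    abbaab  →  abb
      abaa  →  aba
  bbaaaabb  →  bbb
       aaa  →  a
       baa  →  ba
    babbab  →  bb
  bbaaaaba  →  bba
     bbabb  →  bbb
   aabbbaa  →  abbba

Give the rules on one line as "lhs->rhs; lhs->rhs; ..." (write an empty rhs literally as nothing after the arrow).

aa->a; bab->b

  | aaba => aba
  | babaab => baab => bab => b
  | abbaab => abbab => abb
  | abaa => aba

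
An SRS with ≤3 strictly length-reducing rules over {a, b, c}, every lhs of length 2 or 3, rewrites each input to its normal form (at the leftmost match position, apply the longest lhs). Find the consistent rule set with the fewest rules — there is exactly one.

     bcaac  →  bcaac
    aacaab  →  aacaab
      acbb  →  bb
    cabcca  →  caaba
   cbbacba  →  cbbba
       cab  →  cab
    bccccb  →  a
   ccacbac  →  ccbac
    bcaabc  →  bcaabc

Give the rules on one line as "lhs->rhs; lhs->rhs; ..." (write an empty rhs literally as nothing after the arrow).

  | bcaac
  | aacaab
  | acbb => bb
  | cabcca => caaba

abb->; acb->b; bcc->ab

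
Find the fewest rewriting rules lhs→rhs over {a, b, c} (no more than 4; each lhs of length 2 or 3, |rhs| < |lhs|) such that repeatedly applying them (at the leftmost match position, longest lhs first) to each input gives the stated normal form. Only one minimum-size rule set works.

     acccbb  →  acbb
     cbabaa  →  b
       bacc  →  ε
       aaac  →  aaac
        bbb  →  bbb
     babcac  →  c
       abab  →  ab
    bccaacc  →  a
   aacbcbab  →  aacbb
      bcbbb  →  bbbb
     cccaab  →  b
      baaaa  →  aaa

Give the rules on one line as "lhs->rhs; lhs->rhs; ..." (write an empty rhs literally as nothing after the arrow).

  | acccbb => acbb
  | cbabaa => cbaa => ca => b
  | bacc => cc => ε
  | aaac

ba->; bc->b; ca->b; cc->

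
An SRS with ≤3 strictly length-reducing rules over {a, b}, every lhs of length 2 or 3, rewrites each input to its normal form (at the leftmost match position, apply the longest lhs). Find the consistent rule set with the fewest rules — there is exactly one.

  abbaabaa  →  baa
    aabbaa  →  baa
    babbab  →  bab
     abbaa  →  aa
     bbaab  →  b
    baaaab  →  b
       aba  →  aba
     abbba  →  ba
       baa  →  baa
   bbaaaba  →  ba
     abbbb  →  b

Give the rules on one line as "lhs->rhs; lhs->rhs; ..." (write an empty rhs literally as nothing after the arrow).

aab->bb; abb->; bb->b

  | abbaabaa => aabaa => bbaa => baa
  | aabbaa => bbbaa => bbaa => baa
  | babbab => bab
  | abbaa => aa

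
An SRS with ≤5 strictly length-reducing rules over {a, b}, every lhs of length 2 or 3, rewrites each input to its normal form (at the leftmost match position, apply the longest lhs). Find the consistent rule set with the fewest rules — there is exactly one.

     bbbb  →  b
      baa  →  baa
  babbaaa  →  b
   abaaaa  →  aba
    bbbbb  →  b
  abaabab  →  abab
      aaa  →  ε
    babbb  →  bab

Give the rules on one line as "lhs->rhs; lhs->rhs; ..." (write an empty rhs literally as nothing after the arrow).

aaa->; aab->; bb->b; bba->

  | bbbb => bbb => bb => b
  | baa
  | babbaaa => baaa => b
  | abaaaa => aba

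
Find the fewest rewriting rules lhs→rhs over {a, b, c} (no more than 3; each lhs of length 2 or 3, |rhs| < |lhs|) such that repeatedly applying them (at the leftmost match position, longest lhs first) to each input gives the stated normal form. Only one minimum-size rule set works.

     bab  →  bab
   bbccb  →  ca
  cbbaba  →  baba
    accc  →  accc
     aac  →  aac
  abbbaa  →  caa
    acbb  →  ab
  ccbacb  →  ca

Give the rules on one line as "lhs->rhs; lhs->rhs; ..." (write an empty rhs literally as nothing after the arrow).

abb->cc; bbc->ca; cb->

  | bab
  | bbccb => cacb => ca
  | cbbaba => baba
  | accc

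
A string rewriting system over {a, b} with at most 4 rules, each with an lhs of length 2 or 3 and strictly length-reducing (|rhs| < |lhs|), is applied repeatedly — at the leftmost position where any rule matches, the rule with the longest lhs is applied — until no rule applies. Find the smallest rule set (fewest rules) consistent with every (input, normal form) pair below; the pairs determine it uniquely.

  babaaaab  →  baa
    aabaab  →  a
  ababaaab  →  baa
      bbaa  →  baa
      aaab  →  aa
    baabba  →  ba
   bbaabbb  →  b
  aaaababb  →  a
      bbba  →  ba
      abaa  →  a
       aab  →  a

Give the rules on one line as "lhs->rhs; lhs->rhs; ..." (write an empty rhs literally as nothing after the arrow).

  | babaaaab => baaab => baa
  | aabaab => aab => a
  | ababaaab => baaab => baa
  | bbaa => baa

ab->; aba->; abb->ba; bb->b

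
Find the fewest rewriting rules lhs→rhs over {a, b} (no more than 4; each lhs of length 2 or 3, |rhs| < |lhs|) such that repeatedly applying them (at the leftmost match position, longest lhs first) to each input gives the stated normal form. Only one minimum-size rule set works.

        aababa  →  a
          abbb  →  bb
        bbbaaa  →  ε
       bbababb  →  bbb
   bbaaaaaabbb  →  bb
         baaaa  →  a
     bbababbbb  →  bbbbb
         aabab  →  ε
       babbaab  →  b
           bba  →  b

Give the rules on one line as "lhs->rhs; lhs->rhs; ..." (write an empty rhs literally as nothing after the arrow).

  | aababa => ababa => aba => a
  | abbb => bb
  | bbbaaa => bbaa => ba => ε
  | bbababb => bbabb => bbb

aa->a; ab->; ba->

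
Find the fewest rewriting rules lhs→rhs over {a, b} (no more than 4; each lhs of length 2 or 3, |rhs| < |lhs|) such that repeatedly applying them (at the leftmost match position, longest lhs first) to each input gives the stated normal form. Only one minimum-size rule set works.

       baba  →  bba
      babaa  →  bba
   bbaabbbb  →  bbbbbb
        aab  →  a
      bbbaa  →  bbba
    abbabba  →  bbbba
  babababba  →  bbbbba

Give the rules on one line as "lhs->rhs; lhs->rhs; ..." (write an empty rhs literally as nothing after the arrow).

aab->a; ab->b; baa->ba

  | baba => bba
  | babaa => bbaa => bba
  | bbaabbbb => bbabbbb => bbbbbb
  | aab => a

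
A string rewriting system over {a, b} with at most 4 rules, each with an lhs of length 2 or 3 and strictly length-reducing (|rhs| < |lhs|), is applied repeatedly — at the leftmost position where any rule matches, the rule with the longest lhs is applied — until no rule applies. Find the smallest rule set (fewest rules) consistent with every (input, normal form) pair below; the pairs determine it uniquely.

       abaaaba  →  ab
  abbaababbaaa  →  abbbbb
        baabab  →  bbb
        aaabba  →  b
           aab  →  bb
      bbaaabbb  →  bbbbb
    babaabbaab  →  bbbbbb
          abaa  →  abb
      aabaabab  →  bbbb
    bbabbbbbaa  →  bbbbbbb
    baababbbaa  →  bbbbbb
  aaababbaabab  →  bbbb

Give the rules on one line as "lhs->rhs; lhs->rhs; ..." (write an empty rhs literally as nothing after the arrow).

aa->b; ba->; baa->bb

  | abaaaba => abbaba => abba => ab
  | abbaababbaaa => abbbbabbaaa => abbbbbaaa => abbbbbba => abbbbb
  | baabab => bbbab => bbb
  | aaabba => babba => bba => b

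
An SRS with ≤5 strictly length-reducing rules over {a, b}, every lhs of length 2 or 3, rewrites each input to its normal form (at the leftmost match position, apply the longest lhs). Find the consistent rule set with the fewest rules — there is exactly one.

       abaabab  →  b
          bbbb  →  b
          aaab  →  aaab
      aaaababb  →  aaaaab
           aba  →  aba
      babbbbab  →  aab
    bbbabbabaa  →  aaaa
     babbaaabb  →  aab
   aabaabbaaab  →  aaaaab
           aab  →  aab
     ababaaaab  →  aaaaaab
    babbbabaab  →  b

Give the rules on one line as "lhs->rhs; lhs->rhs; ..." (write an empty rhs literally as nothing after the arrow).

abb->ba; baa->b; bab->a; bb->b

  | abaabab => abbab => baab => bb => b
  | bbbb => bbb => bb => b
  | aaab
  | aaaababb => aaaaab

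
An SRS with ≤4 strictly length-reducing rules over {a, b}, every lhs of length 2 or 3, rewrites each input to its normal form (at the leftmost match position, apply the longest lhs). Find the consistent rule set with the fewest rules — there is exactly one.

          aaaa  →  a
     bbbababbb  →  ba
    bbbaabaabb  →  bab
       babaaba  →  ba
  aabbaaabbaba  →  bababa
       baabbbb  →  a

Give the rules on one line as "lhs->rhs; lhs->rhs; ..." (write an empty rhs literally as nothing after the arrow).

  | aaaa => baa => bb => a
  | bbbababbb => abababbb => ababaab => ababba => abaaa => abba => aaa => ba
  | bbbaabaabb => abaabaabb => abbaaabb => aaaaabb => baaabb => bbabb => aabb => bab
  | babaaba => babbaa => baaaa => bbaa => aaa => ba

aa->b; aab->ba; bb->a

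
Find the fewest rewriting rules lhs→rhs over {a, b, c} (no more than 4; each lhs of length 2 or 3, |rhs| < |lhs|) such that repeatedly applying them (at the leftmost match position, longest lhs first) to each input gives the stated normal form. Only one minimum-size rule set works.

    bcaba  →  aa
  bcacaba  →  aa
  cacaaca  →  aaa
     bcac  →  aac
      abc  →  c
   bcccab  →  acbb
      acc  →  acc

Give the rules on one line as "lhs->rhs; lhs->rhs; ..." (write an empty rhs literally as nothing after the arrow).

  | bcaba => aaba => aa
  | bcacaba => aacaba => aaba => aa
  | cacaaca => bcaaca => aaaca => aaa
  | bcac => aac

ab->; aca->a; bc->a; ca->b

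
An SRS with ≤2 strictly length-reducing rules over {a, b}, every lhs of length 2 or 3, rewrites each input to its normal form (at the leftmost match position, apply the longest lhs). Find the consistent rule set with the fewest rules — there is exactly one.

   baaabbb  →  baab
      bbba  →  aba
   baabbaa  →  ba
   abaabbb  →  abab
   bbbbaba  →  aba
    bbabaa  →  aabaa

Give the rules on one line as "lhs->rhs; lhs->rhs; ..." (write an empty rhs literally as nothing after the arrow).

  | baaabbb => babbb => baab
  | bbba => aba
  | baabbaa => baaaaa => baaa => ba
  | abaabbb => abaaab => abab

aaa->a; bb->a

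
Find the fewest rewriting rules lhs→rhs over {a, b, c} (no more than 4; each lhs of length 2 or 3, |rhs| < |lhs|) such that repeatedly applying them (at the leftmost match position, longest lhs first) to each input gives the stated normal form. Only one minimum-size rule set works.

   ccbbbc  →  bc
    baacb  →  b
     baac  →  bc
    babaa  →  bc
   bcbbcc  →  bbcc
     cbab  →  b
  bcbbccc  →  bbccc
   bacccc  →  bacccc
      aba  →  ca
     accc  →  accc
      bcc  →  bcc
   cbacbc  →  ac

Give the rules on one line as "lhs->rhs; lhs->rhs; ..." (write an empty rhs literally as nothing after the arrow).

  | ccbbbc => cbbc => bc
  | baacb => bcb => b
  | baac => bc
  | babaa => bcaa => bc

aa->; ab->b; aba->ca; cb->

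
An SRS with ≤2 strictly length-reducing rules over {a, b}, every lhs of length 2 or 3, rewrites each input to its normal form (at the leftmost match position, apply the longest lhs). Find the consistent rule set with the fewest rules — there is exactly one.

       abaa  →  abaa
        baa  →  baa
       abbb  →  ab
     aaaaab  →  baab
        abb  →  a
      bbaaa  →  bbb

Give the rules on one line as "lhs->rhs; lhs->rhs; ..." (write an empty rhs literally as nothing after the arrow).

  | abaa
  | baa
  | abbb => ab
  | aaaaab => baab

aaa->b; abb->a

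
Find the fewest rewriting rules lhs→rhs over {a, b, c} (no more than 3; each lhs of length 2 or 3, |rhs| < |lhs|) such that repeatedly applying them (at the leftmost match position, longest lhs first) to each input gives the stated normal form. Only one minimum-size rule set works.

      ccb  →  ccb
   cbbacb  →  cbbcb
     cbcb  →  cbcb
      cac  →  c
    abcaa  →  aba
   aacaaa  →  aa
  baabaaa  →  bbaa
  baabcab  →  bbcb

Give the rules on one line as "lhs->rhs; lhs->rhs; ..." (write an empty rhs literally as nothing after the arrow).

  | ccb
  | cbbacb => cbbcb
  | cbcb
  | cac => c

aab->bc; ac->c; ca->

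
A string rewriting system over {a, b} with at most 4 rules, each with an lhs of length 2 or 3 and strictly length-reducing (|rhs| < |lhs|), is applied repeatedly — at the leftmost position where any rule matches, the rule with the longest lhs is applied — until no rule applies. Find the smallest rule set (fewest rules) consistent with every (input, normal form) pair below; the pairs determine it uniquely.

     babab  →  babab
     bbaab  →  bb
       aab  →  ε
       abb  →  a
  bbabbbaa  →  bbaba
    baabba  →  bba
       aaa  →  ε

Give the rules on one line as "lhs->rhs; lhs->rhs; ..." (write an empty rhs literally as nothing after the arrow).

  | babab
  | bbaab => bb
  | aab => ε
  | abb => a

aa->a; aaa->; aab->; abb->a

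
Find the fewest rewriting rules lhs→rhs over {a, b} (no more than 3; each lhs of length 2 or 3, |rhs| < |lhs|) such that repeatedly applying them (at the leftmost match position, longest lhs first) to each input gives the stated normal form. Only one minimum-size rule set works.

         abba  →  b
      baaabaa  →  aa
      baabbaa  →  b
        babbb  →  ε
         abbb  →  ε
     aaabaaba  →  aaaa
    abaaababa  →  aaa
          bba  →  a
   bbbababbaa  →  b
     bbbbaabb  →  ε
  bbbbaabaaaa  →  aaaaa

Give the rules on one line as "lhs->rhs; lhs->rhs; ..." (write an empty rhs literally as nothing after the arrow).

  | abba => ba => b
  | baaabaa => baabaa => babaa => bbaa => aa
  | baabbaa => babbaa => bbbaa => baa => ba => b
  | babbb => bbbb => bb => ε

ab->; ba->b; bb->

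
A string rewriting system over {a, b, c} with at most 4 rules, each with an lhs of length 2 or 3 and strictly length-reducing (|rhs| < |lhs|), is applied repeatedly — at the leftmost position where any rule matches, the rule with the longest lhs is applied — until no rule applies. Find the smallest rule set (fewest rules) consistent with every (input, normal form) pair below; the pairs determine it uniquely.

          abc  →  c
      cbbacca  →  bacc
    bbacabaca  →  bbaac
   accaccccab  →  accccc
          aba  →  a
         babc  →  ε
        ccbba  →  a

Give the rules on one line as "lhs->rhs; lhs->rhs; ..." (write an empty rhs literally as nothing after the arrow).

ab->; bc->; ca->c; cb->

  | abc => c
  | cbbacca => bacca => bacc
  | bbacabaca => bbacbaca => bbaaca => bbaac
  | accaccccab => accccccab => accccccb => accccc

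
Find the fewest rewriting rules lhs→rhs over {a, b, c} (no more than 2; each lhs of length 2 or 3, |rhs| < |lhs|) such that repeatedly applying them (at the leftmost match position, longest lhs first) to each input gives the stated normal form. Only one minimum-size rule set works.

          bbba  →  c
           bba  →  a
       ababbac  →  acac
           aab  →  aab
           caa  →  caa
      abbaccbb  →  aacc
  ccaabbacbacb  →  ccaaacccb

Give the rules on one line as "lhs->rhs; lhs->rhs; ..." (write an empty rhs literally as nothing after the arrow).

  | bbba => ba => c
  | bba => a
  | ababbac => acbbac => acac
  | aab

ba->c; bb->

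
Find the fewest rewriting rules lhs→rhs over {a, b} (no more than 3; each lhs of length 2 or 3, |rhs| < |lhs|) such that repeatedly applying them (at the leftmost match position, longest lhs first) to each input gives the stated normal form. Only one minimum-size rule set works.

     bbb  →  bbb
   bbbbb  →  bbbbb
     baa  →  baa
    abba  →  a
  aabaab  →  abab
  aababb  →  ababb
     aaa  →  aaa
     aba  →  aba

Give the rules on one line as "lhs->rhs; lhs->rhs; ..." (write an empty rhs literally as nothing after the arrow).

aab->ab; bba->

  | bbb
  | bbbbb
  | baa
  | abba => a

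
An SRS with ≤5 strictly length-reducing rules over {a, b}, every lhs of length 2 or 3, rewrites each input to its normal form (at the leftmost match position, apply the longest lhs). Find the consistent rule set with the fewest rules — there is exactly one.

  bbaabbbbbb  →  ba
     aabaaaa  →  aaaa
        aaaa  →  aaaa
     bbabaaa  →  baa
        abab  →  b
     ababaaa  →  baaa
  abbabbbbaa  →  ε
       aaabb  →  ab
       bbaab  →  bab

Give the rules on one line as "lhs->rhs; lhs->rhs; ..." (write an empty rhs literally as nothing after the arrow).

  | bbaabbbbbb => babbbbbb => babbb => ba
  | aabaaaa => aaaa
  | aaaa
  | bbabaaa => bbaaa => baa

aab->; aba->; bba->b; bbb->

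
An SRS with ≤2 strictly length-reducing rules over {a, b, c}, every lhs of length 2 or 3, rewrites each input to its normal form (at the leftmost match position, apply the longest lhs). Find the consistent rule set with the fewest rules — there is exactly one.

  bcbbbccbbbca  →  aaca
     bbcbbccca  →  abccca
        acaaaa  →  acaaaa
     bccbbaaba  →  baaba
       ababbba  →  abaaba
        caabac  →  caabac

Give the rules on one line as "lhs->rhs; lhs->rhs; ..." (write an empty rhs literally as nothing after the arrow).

bb->a; cb->

  | bcbbbccbbbca => bbbccbbbca => abccbbbca => abcbbca => abbca => aaca
  | bbcbbccca => acbbccca => abccca
  | acaaaa
  | bccbbaaba => bcbaaba => baaba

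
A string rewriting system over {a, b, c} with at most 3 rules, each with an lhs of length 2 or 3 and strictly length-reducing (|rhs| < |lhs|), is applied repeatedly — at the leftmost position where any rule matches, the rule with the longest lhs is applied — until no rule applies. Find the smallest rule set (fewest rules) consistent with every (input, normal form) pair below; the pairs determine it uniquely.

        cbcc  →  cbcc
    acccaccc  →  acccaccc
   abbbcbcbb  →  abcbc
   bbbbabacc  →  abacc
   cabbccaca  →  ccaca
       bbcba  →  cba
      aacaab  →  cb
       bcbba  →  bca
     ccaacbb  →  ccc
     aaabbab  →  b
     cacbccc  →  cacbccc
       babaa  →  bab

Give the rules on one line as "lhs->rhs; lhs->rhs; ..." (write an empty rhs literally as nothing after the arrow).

aa->; bb->; cab->b

  | cbcc
  | acccaccc
  | abbbcbcbb => abcbcbb => abcbc
  | bbbbabacc => bbabacc => abacc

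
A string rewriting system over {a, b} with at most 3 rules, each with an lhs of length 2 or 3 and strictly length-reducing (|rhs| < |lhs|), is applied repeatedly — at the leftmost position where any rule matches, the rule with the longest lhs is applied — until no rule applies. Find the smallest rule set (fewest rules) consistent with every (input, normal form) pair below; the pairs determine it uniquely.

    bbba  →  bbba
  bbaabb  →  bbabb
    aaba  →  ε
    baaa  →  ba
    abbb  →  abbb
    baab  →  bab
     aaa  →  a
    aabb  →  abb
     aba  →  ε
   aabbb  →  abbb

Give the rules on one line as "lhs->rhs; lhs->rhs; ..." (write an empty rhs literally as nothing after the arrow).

aa->a; aba->

  | bbba
  | bbaabb => bbabb
  | aaba => aba => ε
  | baaa => baa => ba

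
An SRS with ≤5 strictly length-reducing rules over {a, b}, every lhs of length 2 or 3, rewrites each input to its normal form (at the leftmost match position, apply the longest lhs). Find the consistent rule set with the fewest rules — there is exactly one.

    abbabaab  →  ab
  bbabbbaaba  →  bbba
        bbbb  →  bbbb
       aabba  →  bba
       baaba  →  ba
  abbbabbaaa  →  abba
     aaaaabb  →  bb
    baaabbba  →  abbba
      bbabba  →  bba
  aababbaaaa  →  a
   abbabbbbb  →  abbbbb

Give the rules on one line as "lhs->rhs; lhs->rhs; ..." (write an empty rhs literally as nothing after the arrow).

  | abbabaab => abaab => ab
  | bbabbbaaba => bbbaaba => bbba
  | bbbb
  | aabba => bba

aa->a; aab->b; baa->; bab->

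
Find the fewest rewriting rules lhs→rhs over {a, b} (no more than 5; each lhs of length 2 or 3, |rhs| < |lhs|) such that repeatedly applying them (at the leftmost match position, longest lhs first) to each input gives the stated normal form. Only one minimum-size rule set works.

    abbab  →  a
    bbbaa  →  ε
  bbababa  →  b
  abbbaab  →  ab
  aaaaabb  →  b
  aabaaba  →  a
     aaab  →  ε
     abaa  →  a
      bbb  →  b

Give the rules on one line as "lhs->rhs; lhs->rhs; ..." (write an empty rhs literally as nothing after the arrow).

  | abbab => abb => a
  | bbbaa => baa => bb => ε
  | bbababa => bbaba => bba => b
  | abbbaab => abaab => abbb => ab

aa->b; bab->; bb->; bba->b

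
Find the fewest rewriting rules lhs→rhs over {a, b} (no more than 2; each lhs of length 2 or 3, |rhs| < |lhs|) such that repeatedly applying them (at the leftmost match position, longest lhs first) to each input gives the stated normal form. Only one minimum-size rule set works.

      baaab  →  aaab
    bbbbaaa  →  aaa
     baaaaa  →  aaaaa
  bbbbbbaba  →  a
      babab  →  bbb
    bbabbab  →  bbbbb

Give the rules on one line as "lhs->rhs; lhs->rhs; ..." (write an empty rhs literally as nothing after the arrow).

ba->a; bab->bb

  | baaab => aaab
  | bbbbaaa => bbbaaa => bbaaa => baaa => aaa
  | baaaaa => aaaaa
  | bbbbbbaba => bbbbbbba => bbbbbba => bbbbba => bbbba => bbba => bba => ba => a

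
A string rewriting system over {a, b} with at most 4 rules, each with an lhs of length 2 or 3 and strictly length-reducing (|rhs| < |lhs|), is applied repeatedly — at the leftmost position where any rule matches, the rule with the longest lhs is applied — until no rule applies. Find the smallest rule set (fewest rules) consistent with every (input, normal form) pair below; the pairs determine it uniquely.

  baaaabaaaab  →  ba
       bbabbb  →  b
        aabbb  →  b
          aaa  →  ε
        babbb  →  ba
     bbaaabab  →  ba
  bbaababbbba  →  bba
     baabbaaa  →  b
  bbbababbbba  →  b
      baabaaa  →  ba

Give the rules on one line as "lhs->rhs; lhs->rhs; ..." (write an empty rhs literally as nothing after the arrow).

  | baaaabaaaab => bababaaaab => babbaaaab => bbaaaab => bbabab => bbabb => bbb => ba
  | bbabbb => bbbb => bab => b
  | aabbb => abb => b
  | aaa => ab => ε

aaa->ab; ab->; aba->ab; bbb->ba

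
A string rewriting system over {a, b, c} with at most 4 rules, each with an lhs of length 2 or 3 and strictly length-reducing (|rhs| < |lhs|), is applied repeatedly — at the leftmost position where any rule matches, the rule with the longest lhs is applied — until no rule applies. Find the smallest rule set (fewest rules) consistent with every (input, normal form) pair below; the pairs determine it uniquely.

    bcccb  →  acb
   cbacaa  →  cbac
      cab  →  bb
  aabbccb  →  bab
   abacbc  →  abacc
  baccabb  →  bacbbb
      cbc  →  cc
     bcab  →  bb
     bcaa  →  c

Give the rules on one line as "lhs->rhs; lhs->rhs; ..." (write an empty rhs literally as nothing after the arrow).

  | bcccb => acb
  | cbacaa => cbac
  | cab => bb
  | aabbccb => bbccb => bab

aa->; bc->c; bcc->a; cab->bb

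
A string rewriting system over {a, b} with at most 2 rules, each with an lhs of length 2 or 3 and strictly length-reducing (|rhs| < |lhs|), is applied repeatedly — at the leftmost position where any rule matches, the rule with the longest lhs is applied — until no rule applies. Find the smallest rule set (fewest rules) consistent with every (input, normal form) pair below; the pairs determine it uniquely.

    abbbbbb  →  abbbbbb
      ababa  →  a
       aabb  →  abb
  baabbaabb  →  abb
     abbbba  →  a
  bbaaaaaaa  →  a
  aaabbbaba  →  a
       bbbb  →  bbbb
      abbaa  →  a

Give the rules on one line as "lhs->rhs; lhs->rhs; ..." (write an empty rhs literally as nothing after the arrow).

aa->a; ba->a

  | abbbbbb
  | ababa => aaba => aba => aa => a
  | aabb => abb
  | baabbaabb => aabbaabb => abbaabb => abaabb => aaabb => aabb => abb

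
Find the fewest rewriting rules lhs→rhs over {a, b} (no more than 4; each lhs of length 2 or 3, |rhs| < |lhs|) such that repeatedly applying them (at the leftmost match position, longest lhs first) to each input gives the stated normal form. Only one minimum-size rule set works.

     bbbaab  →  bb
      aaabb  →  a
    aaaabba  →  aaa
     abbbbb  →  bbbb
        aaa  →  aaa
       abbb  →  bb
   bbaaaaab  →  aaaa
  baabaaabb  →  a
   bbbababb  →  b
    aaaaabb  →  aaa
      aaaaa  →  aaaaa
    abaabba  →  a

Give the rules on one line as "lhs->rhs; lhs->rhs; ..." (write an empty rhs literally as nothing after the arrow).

  | bbbaab => baab => bab => bb
  | aaabb => aab => a
  | aaaabba => aaaba => aaa
  | abbbbb => bbbb

ab->; ba->b; bba->a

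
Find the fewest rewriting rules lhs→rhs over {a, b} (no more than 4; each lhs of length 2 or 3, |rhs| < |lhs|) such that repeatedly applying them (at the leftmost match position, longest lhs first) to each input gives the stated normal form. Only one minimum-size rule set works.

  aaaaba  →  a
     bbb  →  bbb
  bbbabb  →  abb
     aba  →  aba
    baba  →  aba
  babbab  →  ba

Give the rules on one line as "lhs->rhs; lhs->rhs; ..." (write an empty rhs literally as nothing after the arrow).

  | aaaaba => aabaa => baaa => a
  | bbb
  | bbbabb => bbabb => babb => abb
  | aba

aab->ba; baa->; bab->ab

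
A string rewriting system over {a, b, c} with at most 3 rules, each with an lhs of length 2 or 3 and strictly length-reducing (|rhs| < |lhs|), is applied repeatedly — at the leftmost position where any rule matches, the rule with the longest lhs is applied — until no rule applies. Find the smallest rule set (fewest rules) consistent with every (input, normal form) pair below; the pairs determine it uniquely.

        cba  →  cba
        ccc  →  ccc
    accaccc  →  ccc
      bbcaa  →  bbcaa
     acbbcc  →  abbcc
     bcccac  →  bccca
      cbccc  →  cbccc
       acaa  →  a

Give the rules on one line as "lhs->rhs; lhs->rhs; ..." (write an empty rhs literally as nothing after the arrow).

ac->a; aca->

  | cba
  | ccc
  | accaccc => acaccc => ccc
  | bbcaa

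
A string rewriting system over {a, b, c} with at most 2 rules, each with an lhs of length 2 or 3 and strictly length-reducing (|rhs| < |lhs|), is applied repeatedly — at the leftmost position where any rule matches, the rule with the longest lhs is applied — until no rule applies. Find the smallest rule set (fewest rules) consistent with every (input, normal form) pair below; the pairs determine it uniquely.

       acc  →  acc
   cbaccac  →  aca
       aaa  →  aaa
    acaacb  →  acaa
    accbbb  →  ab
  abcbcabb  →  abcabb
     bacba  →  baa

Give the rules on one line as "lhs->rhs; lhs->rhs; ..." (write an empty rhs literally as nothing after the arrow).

  | acc
  | cbaccac => accac => aca
  | aaa
  | acaacb => acaa

cac->a; cb->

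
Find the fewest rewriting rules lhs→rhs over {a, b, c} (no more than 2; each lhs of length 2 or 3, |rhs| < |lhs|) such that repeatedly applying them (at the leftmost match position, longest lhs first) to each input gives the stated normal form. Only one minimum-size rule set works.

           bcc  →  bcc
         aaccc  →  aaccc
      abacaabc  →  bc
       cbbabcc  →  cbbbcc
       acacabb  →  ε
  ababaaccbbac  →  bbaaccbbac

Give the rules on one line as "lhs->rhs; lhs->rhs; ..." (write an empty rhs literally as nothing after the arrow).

ab->b; acb->

  | bcc
  | aaccc
  | abacaabc => bacaabc => bacabc => bacbc => bc
  | cbbabcc => cbbbcc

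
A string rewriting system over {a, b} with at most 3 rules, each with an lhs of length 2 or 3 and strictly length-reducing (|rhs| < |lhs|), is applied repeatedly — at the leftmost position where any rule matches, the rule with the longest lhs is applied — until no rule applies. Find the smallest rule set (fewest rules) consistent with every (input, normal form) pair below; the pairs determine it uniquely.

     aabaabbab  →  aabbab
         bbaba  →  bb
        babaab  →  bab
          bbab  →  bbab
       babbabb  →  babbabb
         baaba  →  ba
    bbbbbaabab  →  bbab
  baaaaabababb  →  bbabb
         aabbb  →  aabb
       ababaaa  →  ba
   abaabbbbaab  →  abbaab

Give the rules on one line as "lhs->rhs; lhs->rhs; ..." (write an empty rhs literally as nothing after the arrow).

  | aabaabbab => aabbab
  | bbaba => bb
  | babaab => bab
  | bbab

aaa->a; aba->; bbb->bb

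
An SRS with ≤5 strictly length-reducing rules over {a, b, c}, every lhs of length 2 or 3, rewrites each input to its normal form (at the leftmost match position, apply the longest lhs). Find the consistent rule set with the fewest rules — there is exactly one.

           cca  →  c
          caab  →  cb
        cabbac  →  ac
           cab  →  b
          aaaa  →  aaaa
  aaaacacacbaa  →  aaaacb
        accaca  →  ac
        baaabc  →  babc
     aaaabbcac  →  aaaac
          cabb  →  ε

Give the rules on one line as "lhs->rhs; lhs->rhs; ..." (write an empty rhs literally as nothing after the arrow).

baa->b; bb->; ca->; caa->c

  | cca => c
  | caab => cb
  | cabbac => bbac => ac
  | cab => b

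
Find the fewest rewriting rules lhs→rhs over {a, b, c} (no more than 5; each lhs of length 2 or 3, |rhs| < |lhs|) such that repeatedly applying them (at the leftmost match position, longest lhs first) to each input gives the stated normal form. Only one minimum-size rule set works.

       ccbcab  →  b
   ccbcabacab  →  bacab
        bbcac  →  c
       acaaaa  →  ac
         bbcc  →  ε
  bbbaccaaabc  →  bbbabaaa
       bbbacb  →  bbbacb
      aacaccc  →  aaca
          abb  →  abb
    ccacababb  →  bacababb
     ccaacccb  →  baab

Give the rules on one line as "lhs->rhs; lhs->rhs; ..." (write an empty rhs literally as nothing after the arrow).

  | ccbcab => bbcab => bcb => b
  | ccbcabacab => bbcabacab => bcbacab => bacab
  | bbcac => bcc => c
  | acaaaa => acaa => ac

bc->; bca->c; caa->c; cc->b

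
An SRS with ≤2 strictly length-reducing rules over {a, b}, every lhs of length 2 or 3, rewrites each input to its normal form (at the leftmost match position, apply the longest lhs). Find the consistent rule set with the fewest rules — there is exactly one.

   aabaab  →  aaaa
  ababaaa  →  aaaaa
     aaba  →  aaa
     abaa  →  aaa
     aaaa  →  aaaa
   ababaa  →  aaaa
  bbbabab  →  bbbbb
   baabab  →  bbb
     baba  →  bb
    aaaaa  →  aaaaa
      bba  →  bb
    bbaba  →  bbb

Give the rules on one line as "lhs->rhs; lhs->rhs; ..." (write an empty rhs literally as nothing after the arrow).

ab->a; ba->b

  | aabaab => aaaab => aaaa
  | ababaaa => aabaaa => aaaaa
  | aaba => aaa
  | abaa => aaa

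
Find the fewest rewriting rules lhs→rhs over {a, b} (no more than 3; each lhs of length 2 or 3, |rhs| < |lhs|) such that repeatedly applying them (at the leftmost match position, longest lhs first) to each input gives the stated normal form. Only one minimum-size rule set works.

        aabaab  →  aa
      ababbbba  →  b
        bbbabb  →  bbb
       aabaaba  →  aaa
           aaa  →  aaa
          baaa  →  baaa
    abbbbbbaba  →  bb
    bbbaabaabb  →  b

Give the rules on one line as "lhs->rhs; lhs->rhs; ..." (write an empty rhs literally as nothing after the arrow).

ab->; bba->

  | aabaab => aaab => aa
  | ababbbba => abbbba => bbba => b
  | bbbabb => bbb
  | aabaaba => aaaba => aaa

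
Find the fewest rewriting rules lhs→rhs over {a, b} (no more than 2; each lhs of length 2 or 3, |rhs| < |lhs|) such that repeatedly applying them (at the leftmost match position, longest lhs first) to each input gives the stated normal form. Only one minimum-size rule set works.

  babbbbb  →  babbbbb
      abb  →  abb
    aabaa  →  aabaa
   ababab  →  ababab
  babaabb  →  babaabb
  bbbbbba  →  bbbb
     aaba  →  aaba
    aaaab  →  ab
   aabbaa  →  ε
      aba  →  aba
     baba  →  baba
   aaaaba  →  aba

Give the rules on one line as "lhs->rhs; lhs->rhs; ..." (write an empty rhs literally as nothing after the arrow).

  | babbbbb
  | abb
  | aabaa
  | ababab

aaa->; bba->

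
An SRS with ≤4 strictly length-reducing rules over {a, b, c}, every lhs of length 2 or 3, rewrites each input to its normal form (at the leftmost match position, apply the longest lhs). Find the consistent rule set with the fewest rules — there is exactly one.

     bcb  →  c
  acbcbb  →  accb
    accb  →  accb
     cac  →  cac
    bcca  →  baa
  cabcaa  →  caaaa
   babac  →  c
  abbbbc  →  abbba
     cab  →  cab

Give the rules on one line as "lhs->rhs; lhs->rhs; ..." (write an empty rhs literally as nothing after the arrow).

bac->c; bc->a; bcb->c; bcc->ba

  | bcb => c
  | acbcbb => accb
  | accb
  | cac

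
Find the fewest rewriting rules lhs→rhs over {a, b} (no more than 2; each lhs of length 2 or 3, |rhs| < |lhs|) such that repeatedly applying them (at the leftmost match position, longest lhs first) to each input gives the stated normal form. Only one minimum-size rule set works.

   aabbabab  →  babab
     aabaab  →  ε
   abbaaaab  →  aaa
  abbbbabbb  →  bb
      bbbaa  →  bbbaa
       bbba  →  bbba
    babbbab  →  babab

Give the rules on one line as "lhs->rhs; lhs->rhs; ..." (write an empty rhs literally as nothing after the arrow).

aab->; abb->a

  | aabbabab => babab
  | aabaab => aab => ε
  | abbaaaab => aaaaab => aaa
  | abbbbabbb => abbabbb => aabbb => bb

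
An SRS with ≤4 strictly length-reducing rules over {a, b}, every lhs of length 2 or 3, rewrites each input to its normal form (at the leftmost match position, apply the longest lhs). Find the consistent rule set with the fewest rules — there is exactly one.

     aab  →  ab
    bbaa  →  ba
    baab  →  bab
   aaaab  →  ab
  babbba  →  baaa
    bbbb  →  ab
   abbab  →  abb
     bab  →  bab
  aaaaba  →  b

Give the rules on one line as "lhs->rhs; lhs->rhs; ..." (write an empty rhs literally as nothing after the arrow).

  | aab => ab
  | bbaa => ba
  | baab => bab
  | aaaab => aaab => aab => ab

aab->ab; aba->b; bba->b; bbb->a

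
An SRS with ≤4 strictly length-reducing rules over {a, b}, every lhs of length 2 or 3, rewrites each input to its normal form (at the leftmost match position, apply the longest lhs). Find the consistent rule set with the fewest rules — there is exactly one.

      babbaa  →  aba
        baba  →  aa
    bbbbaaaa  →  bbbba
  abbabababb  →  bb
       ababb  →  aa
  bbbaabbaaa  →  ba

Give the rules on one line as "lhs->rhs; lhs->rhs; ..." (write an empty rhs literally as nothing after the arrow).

  | babbaa => abaa => aba
  | baba => aa
  | bbbbaaaa => bbbbaaa => bbbbaa => bbbba
  | abbabababb => abaababb => abababb => aaabb => bb

aaa->; aab->aa; baa->ba; bab->a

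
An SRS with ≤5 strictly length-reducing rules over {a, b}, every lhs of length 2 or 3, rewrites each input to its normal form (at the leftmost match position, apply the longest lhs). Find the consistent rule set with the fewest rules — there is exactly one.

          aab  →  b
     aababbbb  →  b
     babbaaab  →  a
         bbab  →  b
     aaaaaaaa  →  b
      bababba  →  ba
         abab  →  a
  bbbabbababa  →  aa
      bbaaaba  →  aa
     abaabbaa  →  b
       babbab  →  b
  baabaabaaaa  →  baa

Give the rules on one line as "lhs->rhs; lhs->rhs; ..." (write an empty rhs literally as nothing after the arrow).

  | aab => ab => b
  | aababbbb => ababbbb => babbbb => bbbb => abb => b
  | babbaaab => bbaaab => aaaab => bab => bb => a
  | bbab => aab => ab => b

aaa->b; ab->b; abb->b; bb->a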